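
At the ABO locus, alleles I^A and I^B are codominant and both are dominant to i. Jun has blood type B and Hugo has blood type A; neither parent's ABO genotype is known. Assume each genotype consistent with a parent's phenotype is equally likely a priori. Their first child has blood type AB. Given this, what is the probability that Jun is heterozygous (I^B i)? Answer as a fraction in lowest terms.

1/3

Possible genotypes: Jun ∈ {I^B I^B, I^B i}; Hugo ∈ {I^A I^A, I^A i}.
Weight each parental genotype pair by prior × P(type-AB child):
  I^B I^B × I^A I^A: posterior weight 4/9.
  I^B I^B × I^A i: posterior weight 2/9.
  I^B i × I^A I^A: posterior weight 2/9.
  I^B i × I^A i: posterior weight 1/9.
Sum the posterior weight over pairs where Jun is I^B i: 1/3.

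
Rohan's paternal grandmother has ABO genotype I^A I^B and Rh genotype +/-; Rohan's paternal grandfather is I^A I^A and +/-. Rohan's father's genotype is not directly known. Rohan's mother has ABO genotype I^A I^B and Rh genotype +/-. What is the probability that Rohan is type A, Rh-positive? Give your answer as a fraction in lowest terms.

9/32

Rohan's father's ABO genotype from I^A I^B × I^A I^A: 1/2 I^A I^A, 1/2 I^A I^B.
Crossing each possibility with the mother I^A I^B and summing P(type A): 1/2·1/2 + 1/2·1/4 = 3/8.
Similarly for Rh via the father's Rh distribution: P(Rh+) = 3/4.
Independent loci: 3/8 × 3/4 = 9/32.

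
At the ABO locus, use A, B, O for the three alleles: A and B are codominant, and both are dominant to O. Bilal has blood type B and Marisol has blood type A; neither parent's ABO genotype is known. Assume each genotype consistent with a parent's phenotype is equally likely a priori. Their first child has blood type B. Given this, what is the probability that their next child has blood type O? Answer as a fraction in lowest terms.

1/12

Possible genotypes: Bilal ∈ {BB, BO}; Marisol ∈ {AA, AO}.
Weight each parental genotype pair by prior × P(type-B child):
  BB × AO: posterior weight 2/3; P(next child type O) = 0.
  BO × AO: posterior weight 1/3; P(next child type O) = 1/4.
Weighted sum = 1/12.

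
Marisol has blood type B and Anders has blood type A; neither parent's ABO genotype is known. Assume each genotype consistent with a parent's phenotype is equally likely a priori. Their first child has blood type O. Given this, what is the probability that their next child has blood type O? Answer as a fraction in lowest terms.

1/4

Possible genotypes: Marisol ∈ {BB, BO}; Anders ∈ {AA, AO}.
Weight each parental genotype pair by prior × P(type-O child):
  BO × AO: posterior weight 1; P(next child type O) = 1/4.
Weighted sum = 1/4.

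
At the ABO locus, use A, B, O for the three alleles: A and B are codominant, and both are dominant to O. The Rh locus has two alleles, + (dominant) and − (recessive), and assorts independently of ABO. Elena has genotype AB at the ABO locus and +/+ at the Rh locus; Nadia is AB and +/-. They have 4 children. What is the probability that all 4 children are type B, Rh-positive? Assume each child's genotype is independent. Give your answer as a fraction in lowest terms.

1/256

ABO cross AB × AB → 1/4 A, 1/4 B, 1/2 AB.
Rh cross +/+ × +/- → 1 Rh+; so P(type B, Rh-positive) = 1/4 × 1 = 1/4 per child.
All 4 independent: (1/4)^4 = 1/256.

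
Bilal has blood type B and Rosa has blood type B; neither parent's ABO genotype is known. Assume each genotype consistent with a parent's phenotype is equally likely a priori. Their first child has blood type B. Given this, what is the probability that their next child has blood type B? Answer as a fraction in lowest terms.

19/20

Possible genotypes: Bilal ∈ {BB, BO}; Rosa ∈ {BB, BO}.
Weight each parental genotype pair by prior × P(type-B child):
  BB × BB: posterior weight 4/15; P(next child type B) = 1.
  BB × BO: posterior weight 4/15; P(next child type B) = 1.
  BO × BB: posterior weight 4/15; P(next child type B) = 1.
  BO × BO: posterior weight 1/5; P(next child type B) = 3/4.
Weighted sum = 19/20.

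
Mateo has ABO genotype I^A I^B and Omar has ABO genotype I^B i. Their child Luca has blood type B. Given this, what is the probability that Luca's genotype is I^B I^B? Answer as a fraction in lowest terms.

1/2

Cross I^A I^B × I^B i → 1/4 I^A I^B, 1/4 I^A i, 1/4 I^B I^B, 1/4 I^B i.
Type-B genotypes among offspring: I^B I^B (1/4), I^B i (1/4); total 1/2.
P(I^B I^B | type B) = (1/4) / (1/2) = 1/2.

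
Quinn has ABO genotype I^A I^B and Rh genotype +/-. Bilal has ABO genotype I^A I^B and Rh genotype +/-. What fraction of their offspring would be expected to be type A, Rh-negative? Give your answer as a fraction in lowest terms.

ABO cross I^A I^B × I^A I^B → offspring phenotypes: 1/4 A, 1/4 B, 1/2 AB.
Rh cross +/- × +/- → 3/4 Rh+, 1/4 Rh-.
Independent loci: P(type A, Rh-negative) = 1/4 × 1/4 = 1/16.

1/16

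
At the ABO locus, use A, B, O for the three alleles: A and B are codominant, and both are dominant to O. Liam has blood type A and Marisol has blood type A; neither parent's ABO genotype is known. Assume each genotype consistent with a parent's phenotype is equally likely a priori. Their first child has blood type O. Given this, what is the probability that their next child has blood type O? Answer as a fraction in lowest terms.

Possible genotypes: Liam ∈ {AA, AO}; Marisol ∈ {AA, AO}.
Weight each parental genotype pair by prior × P(type-O child):
  AO × AO: posterior weight 1; P(next child type O) = 1/4.
Weighted sum = 1/4.

1/4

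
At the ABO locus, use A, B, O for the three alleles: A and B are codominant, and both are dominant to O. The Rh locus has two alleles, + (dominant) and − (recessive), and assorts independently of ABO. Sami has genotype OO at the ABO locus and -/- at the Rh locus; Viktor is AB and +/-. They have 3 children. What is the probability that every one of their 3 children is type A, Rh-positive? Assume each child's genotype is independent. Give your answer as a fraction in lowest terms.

1/64

ABO cross OO × AB → 1/2 A, 1/2 B.
Rh cross -/- × +/- → 1/2 Rh+, 1/2 Rh-; so P(type A, Rh-positive) = 1/2 × 1/2 = 1/4 per child.
All 3 independent: (1/4)^3 = 1/64.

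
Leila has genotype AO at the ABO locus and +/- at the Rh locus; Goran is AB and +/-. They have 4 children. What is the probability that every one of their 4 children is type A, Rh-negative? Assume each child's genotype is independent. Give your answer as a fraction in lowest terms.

ABO cross AO × AB → 1/2 A, 1/4 B, 1/4 AB.
Rh cross +/- × +/- → 3/4 Rh+, 1/4 Rh-; so P(type A, Rh-negative) = 1/2 × 1/4 = 1/8 per child.
All 4 independent: (1/8)^4 = 1/4096.

1/4096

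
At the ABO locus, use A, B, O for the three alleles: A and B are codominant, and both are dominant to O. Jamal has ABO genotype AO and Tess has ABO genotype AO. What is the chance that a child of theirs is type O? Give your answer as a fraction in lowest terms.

1/4

ABO cross AO × AO → offspring phenotypes: 1/4 O, 3/4 A.
So P(type O) = 1/4.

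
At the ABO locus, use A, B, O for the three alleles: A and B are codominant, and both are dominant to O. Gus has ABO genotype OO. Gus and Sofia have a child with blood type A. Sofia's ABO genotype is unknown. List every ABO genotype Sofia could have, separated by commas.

For each candidate genotype of Sofia, check whether crossing it with OO can produce every observed child phenotype.
  AA → possible child types {A} ✓
  AB → possible child types {A, B} ✓
  AO → possible child types {O, A} ✓
  BB → possible child types {B} ✗
  BO → possible child types {O, B} ✗
  OO → possible child types {O} ✗

AA, AB, AO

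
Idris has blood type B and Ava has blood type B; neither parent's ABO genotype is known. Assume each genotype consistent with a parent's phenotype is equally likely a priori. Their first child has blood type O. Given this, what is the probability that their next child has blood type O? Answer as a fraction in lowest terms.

1/4

Possible genotypes: Idris ∈ {BB, BO}; Ava ∈ {BB, BO}.
Weight each parental genotype pair by prior × P(type-O child):
  BO × BO: posterior weight 1; P(next child type O) = 1/4.
Weighted sum = 1/4.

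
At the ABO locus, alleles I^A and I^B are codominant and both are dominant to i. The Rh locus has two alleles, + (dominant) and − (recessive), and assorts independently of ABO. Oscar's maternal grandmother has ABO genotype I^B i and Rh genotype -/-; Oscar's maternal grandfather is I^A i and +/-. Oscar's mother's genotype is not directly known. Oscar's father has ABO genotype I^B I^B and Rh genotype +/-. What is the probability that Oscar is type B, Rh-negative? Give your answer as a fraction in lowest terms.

Oscar's mother's ABO genotype from I^B i × I^A i: 1/4 I^A I^B, 1/4 I^A i, 1/4 I^B i, 1/4 i i.
Crossing each possibility with the father I^B I^B and summing P(type B): 1/4·1/2 + 1/4·1/2 + 1/4·1 + 1/4·1 = 3/4.
Similarly for Rh via the mother's Rh distribution: P(Rh-) = 3/8.
Independent loci: 3/4 × 3/8 = 9/32.

9/32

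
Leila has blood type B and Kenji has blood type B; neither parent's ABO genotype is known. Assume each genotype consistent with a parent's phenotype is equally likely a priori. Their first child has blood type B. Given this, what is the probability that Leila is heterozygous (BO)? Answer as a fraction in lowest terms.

7/15

Possible genotypes: Leila ∈ {BB, BO}; Kenji ∈ {BB, BO}.
Weight each parental genotype pair by prior × P(type-B child):
  BB × BB: posterior weight 4/15.
  BB × BO: posterior weight 4/15.
  BO × BB: posterior weight 4/15.
  BO × BO: posterior weight 1/5.
Sum the posterior weight over pairs where Leila is BO: 7/15.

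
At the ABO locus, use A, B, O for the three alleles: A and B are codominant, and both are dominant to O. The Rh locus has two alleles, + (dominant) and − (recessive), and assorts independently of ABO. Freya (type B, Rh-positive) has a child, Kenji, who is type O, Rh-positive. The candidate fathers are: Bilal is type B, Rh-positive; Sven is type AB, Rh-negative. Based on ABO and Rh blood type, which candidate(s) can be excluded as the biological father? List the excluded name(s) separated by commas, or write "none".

A candidate is excluded only if no genotype consistent with his phenotype could produce a type O, Rh-positive child with a type B, Rh-positive mother.
Sven (type AB, Rh-): no genotype consistent with that phenotype can produce a type-O Rh+ child with a type-B mother.

Sven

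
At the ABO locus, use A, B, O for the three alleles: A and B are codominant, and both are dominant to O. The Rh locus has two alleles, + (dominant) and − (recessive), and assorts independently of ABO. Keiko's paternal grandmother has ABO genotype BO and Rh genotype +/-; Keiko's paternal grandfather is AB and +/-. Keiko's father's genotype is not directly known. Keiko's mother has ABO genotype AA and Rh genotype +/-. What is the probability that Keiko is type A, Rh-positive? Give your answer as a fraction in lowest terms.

Keiko's father's ABO genotype from BO × AB: 1/4 AB, 1/4 AO, 1/4 BB, 1/4 BO.
Crossing each possibility with the mother AA and summing P(type A): 1/4·1/2 + 1/4·1 + 1/4·0 + 1/4·1/2 = 1/2.
Similarly for Rh via the father's Rh distribution: P(Rh+) = 3/4.
Independent loci: 1/2 × 3/4 = 3/8.

3/8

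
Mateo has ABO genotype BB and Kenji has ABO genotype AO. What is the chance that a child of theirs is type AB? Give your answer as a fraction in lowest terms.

ABO cross BB × AO → offspring phenotypes: 1/2 B, 1/2 AB.
So P(type AB) = 1/2.

1/2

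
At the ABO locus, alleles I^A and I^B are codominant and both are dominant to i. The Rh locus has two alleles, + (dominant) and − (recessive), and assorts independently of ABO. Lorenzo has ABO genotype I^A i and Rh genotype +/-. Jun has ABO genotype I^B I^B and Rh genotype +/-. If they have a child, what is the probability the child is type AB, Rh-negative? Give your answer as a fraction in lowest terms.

ABO cross I^A i × I^B I^B → offspring phenotypes: 1/2 B, 1/2 AB.
Rh cross +/- × +/- → 3/4 Rh+, 1/4 Rh-.
Independent loci: P(type AB, Rh-negative) = 1/2 × 1/4 = 1/8.

1/8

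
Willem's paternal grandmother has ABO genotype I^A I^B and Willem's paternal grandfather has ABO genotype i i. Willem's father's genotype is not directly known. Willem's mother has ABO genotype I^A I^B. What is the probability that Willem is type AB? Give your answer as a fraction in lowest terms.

Willem's father's ABO genotype from I^A I^B × i i: 1/2 I^A i, 1/2 I^B i.
Crossing each possibility with the mother I^A I^B and summing P(type AB): 1/2·1/4 + 1/2·1/4 = 1/4.

1/4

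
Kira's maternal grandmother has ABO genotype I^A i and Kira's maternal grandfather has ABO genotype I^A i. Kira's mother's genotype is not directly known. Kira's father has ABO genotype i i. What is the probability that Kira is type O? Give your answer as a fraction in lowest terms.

Kira's mother's ABO genotype from I^A i × I^A i: 1/4 I^A I^A, 1/2 I^A i, 1/4 i i.
Crossing each possibility with the father i i and summing P(type O): 1/4·0 + 1/2·1/2 + 1/4·1 = 1/2.

1/2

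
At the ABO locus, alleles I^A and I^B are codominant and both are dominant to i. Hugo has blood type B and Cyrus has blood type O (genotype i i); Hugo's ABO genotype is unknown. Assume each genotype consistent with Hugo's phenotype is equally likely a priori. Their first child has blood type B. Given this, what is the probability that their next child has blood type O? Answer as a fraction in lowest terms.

Possible genotypes: Hugo ∈ {I^B I^B, I^B i}; Cyrus ∈ {i i}.
Weight each parental genotype pair by prior × P(type-B child):
  I^B I^B × i i: posterior weight 2/3; P(next child type O) = 0.
  I^B i × i i: posterior weight 1/3; P(next child type O) = 1/2.
Weighted sum = 1/6.

1/6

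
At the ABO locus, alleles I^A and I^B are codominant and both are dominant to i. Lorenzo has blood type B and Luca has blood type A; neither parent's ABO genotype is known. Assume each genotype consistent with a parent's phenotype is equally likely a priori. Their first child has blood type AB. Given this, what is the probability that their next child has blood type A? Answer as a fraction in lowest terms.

5/36

Possible genotypes: Lorenzo ∈ {I^B I^B, I^B i}; Luca ∈ {I^A I^A, I^A i}.
Weight each parental genotype pair by prior × P(type-AB child):
  I^B I^B × I^A I^A: posterior weight 4/9; P(next child type A) = 0.
  I^B I^B × I^A i: posterior weight 2/9; P(next child type A) = 0.
  I^B i × I^A I^A: posterior weight 2/9; P(next child type A) = 1/2.
  I^B i × I^A i: posterior weight 1/9; P(next child type A) = 1/4.
Weighted sum = 5/36.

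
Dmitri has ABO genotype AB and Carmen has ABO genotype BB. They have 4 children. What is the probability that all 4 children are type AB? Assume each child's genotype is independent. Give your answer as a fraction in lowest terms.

1/16

ABO cross AB × BB → 1/2 B, 1/2 AB.
So P(type AB) = 1/2 per child.
All 4 independent: (1/2)^4 = 1/16.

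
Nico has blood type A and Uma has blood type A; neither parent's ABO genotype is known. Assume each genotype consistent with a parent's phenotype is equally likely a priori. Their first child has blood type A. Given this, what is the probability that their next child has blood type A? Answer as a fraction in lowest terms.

19/20

Possible genotypes: Nico ∈ {I^A I^A, I^A i}; Uma ∈ {I^A I^A, I^A i}.
Weight each parental genotype pair by prior × P(type-A child):
  I^A I^A × I^A I^A: posterior weight 4/15; P(next child type A) = 1.
  I^A I^A × I^A i: posterior weight 4/15; P(next child type A) = 1.
  I^A i × I^A I^A: posterior weight 4/15; P(next child type A) = 1.
  I^A i × I^A i: posterior weight 1/5; P(next child type A) = 3/4.
Weighted sum = 19/20.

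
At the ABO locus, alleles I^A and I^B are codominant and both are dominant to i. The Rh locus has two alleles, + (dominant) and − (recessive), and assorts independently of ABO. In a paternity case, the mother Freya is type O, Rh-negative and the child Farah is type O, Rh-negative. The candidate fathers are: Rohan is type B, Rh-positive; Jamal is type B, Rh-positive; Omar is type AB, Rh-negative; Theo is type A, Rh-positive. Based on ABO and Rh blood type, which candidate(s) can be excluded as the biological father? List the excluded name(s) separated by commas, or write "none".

A candidate is excluded only if no genotype consistent with his phenotype could produce a type O, Rh-negative child with a type O, Rh-negative mother.
Omar (type AB, Rh-): no genotype consistent with that phenotype can produce a type-O Rh- child with a type-O mother.

Omar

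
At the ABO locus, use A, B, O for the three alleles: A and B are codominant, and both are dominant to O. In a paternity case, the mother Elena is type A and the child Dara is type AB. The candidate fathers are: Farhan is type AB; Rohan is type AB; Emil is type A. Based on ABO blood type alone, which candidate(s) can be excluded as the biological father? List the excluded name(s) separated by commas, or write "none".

Emil

A candidate is excluded only if no genotype consistent with his phenotype could produce a type AB child with a type A mother.
Emil (type A): no genotype consistent with that phenotype can produce a type-AB child with a type-A mother.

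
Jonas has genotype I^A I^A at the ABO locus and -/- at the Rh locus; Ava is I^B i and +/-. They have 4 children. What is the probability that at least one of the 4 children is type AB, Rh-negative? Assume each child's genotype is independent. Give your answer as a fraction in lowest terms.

ABO cross I^A I^A × I^B i → 1/2 A, 1/2 AB.
Rh cross -/- × +/- → 1/2 Rh+, 1/2 Rh-; so P(type AB, Rh-negative) = 1/2 × 1/2 = 1/4 per child.
P(none) = (3/4)^4 = 81/256; P(at least one) = 1 − 81/256 = 175/256.

175/256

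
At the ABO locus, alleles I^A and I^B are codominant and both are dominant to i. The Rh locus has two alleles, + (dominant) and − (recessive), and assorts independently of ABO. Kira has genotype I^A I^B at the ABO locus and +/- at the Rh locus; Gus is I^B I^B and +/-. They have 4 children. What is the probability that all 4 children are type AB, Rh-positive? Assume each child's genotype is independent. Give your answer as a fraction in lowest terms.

ABO cross I^A I^B × I^B I^B → 1/2 B, 1/2 AB.
Rh cross +/- × +/- → 3/4 Rh+, 1/4 Rh-; so P(type AB, Rh-positive) = 1/2 × 3/4 = 3/8 per child.
All 4 independent: (3/8)^4 = 81/4096.

81/4096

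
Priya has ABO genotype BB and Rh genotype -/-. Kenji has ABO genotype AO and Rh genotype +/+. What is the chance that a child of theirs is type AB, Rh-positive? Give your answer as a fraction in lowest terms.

1/2

ABO cross BB × AO → offspring phenotypes: 1/2 B, 1/2 AB.
Rh cross -/- × +/+ → 1 Rh+.
Independent loci: P(type AB, Rh-positive) = 1/2 × 1 = 1/2.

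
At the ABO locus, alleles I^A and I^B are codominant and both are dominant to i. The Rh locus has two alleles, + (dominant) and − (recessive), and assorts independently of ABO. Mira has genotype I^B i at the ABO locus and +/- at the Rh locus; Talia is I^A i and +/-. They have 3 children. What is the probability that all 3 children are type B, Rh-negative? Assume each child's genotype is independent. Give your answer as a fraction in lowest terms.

1/4096

ABO cross I^B i × I^A i → 1/4 O, 1/4 A, 1/4 B, 1/4 AB.
Rh cross +/- × +/- → 3/4 Rh+, 1/4 Rh-; so P(type B, Rh-negative) = 1/4 × 1/4 = 1/16 per child.
All 3 independent: (1/16)^3 = 1/4096.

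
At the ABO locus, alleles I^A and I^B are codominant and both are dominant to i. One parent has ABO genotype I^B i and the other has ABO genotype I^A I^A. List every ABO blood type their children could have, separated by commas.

A, AB

Gametes from I^B i × I^A I^A give offspring ABO genotypes I^A I^B, I^A i, i.e. phenotypes A, AB.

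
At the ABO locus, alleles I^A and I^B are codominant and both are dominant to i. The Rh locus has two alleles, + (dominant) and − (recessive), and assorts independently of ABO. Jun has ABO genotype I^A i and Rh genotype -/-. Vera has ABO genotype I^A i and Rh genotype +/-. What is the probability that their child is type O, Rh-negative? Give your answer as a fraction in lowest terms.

ABO cross I^A i × I^A i → offspring phenotypes: 1/4 O, 3/4 A.
Rh cross -/- × +/- → 1/2 Rh+, 1/2 Rh-.
Independent loci: P(type O, Rh-negative) = 1/4 × 1/2 = 1/8.

1/8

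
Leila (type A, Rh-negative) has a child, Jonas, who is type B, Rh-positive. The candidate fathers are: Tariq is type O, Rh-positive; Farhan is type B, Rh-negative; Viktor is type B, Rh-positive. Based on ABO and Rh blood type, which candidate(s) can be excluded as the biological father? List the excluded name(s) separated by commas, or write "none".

Tariq, Farhan

A candidate is excluded only if no genotype consistent with his phenotype could produce a type B, Rh-positive child with a type A, Rh-negative mother.
Tariq (type O, Rh+): no genotype consistent with that phenotype can produce a type-B Rh+ child with a type-A mother.
Farhan (type B, Rh-): no genotype consistent with that phenotype can produce a type-B Rh+ child with a type-A mother.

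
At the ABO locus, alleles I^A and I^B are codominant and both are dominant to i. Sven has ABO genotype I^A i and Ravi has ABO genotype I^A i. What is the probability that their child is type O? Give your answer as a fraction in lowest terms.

1/4

ABO cross I^A i × I^A i → offspring phenotypes: 1/4 O, 3/4 A.
So P(type O) = 1/4.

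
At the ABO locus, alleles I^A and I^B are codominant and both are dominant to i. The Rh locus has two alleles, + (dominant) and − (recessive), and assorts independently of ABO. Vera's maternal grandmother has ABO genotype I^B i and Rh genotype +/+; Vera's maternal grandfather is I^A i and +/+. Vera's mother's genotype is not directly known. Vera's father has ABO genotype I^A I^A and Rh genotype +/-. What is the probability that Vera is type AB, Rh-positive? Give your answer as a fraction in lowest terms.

1/4

Vera's mother's ABO genotype from I^B i × I^A i: 1/4 I^A I^B, 1/4 I^A i, 1/4 I^B i, 1/4 i i.
Crossing each possibility with the father I^A I^A and summing P(type AB): 1/4·1/2 + 1/4·0 + 1/4·1/2 + 1/4·0 = 1/4.
Similarly for Rh via the mother's Rh distribution: P(Rh+) = 1.
Independent loci: 1/4 × 1 = 1/4.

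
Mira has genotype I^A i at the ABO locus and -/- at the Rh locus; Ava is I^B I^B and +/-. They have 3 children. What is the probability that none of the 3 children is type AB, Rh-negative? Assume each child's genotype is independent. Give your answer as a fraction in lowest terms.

ABO cross I^A i × I^B I^B → 1/2 B, 1/2 AB.
Rh cross -/- × +/- → 1/2 Rh+, 1/2 Rh-; so P(type AB, Rh-negative) = 1/2 × 1/2 = 1/4 per child.
P(not type AB, Rh-negative) = 3/4 for one child; (3/4)^3 = 27/64.

27/64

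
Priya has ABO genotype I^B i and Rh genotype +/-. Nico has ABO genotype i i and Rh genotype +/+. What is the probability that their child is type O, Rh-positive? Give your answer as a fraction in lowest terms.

ABO cross I^B i × i i → offspring phenotypes: 1/2 O, 1/2 B.
Rh cross +/- × +/+ → 1 Rh+.
Independent loci: P(type O, Rh-positive) = 1/2 × 1 = 1/2.

1/2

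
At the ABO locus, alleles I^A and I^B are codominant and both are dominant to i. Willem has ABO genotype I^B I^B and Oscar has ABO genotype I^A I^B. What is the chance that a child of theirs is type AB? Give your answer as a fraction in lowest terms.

1/2

ABO cross I^B I^B × I^A I^B → offspring phenotypes: 1/2 B, 1/2 AB.
So P(type AB) = 1/2.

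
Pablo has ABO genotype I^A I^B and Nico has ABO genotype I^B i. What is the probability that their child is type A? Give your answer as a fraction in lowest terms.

ABO cross I^A I^B × I^B i → offspring phenotypes: 1/4 A, 1/2 B, 1/4 AB.
So P(type A) = 1/4.

1/4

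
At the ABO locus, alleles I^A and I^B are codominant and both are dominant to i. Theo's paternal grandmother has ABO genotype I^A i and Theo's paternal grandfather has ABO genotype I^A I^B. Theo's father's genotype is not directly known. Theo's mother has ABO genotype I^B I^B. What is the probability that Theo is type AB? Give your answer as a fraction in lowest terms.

Theo's father's ABO genotype from I^A i × I^A I^B: 1/4 I^A I^A, 1/4 I^A I^B, 1/4 I^A i, 1/4 I^B i.
Crossing each possibility with the mother I^B I^B and summing P(type AB): 1/4·1 + 1/4·1/2 + 1/4·1/2 + 1/4·0 = 1/2.

1/2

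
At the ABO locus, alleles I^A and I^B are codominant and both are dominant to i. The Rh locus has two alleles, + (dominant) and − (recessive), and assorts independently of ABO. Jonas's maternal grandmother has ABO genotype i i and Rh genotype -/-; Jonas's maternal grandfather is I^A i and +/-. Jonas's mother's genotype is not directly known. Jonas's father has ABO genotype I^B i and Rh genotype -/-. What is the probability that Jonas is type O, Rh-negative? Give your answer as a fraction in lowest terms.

Jonas's mother's ABO genotype from i i × I^A i: 1/2 I^A i, 1/2 i i.
Crossing each possibility with the father I^B i and summing P(type O): 1/2·1/4 + 1/2·1/2 = 3/8.
Similarly for Rh via the mother's Rh distribution: P(Rh-) = 3/4.
Independent loci: 3/8 × 3/4 = 9/32.

9/32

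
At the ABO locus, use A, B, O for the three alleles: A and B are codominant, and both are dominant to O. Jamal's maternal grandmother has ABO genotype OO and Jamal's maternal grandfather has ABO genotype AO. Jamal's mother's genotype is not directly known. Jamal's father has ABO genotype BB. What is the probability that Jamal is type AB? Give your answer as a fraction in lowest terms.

1/4

Jamal's mother's ABO genotype from OO × AO: 1/2 AO, 1/2 OO.
Crossing each possibility with the father BB and summing P(type AB): 1/2·1/2 + 1/2·0 = 1/4.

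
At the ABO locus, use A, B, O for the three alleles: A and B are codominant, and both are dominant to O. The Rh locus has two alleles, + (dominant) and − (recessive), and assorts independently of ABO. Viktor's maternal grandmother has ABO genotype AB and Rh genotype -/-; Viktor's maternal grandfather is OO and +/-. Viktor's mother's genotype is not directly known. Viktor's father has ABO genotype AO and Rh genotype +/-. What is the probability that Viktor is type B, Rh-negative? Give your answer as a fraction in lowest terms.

Viktor's mother's ABO genotype from AB × OO: 1/2 AO, 1/2 BO.
Crossing each possibility with the father AO and summing P(type B): 1/2·0 + 1/2·1/4 = 1/8.
Similarly for Rh via the mother's Rh distribution: P(Rh-) = 3/8.
Independent loci: 1/8 × 3/8 = 3/64.

3/64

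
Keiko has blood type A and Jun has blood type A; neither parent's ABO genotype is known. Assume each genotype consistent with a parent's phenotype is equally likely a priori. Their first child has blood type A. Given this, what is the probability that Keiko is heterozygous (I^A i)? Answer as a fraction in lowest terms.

Possible genotypes: Keiko ∈ {I^A I^A, I^A i}; Jun ∈ {I^A I^A, I^A i}.
Weight each parental genotype pair by prior × P(type-A child):
  I^A I^A × I^A I^A: posterior weight 4/15.
  I^A I^A × I^A i: posterior weight 4/15.
  I^A i × I^A I^A: posterior weight 4/15.
  I^A i × I^A i: posterior weight 1/5.
Sum the posterior weight over pairs where Keiko is I^A i: 7/15.

7/15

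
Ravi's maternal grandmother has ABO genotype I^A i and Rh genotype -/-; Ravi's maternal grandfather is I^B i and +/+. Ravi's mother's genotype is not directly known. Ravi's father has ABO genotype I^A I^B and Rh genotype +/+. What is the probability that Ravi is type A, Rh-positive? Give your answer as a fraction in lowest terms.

Ravi's mother's ABO genotype from I^A i × I^B i: 1/4 I^A I^B, 1/4 I^A i, 1/4 I^B i, 1/4 i i.
Crossing each possibility with the father I^A I^B and summing P(type A): 1/4·1/4 + 1/4·1/2 + 1/4·1/4 + 1/4·1/2 = 3/8.
Similarly for Rh via the mother's Rh distribution: P(Rh+) = 1.
Independent loci: 3/8 × 1 = 3/8.

3/8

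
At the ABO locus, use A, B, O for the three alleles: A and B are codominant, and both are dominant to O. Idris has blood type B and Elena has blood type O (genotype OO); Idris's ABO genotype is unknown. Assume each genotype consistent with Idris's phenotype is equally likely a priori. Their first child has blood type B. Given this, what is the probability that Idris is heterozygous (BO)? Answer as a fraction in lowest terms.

Possible genotypes: Idris ∈ {BB, BO}; Elena ∈ {OO}.
Weight each parental genotype pair by prior × P(type-B child):
  BB × OO: posterior weight 2/3.
  BO × OO: posterior weight 1/3.
Sum the posterior weight over pairs where Idris is BO: 1/3.

1/3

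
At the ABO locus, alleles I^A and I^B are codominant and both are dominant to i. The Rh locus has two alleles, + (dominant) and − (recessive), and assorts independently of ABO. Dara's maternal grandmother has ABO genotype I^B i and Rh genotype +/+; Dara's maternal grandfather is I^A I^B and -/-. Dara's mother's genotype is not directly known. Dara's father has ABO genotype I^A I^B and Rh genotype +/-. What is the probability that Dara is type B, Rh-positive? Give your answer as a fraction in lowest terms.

Dara's mother's ABO genotype from I^B i × I^A I^B: 1/4 I^A I^B, 1/4 I^A i, 1/4 I^B I^B, 1/4 I^B i.
Crossing each possibility with the father I^A I^B and summing P(type B): 1/4·1/4 + 1/4·1/4 + 1/4·1/2 + 1/4·1/2 = 3/8.
Similarly for Rh via the mother's Rh distribution: P(Rh+) = 3/4.
Independent loci: 3/8 × 3/4 = 9/32.

9/32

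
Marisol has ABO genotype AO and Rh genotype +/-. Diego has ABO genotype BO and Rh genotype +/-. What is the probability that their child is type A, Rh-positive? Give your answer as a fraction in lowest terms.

ABO cross AO × BO → offspring phenotypes: 1/4 O, 1/4 A, 1/4 B, 1/4 AB.
Rh cross +/- × +/- → 3/4 Rh+, 1/4 Rh-.
Independent loci: P(type A, Rh-positive) = 1/4 × 3/4 = 3/16.

3/16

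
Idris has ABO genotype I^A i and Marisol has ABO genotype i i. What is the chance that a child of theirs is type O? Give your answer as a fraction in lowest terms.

1/2

ABO cross I^A i × i i → offspring phenotypes: 1/2 O, 1/2 A.
So P(type O) = 1/2.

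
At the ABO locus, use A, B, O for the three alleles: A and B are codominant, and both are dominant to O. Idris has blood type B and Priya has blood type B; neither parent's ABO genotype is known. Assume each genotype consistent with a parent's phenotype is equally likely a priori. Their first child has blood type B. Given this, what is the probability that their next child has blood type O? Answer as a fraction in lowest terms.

1/20

Possible genotypes: Idris ∈ {BB, BO}; Priya ∈ {BB, BO}.
Weight each parental genotype pair by prior × P(type-B child):
  BB × BB: posterior weight 4/15; P(next child type O) = 0.
  BB × BO: posterior weight 4/15; P(next child type O) = 0.
  BO × BB: posterior weight 4/15; P(next child type O) = 0.
  BO × BO: posterior weight 1/5; P(next child type O) = 1/4.
Weighted sum = 1/20.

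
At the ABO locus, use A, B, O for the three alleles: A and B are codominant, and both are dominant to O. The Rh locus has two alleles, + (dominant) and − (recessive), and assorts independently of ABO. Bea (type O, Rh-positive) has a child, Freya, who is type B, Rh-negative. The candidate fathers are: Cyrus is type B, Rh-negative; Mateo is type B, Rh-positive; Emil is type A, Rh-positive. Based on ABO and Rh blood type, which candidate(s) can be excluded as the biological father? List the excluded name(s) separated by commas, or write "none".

Emil

A candidate is excluded only if no genotype consistent with his phenotype could produce a type B, Rh-negative child with a type O, Rh-positive mother.
Emil (type A, Rh+): no genotype consistent with that phenotype can produce a type-B Rh- child with a type-O mother.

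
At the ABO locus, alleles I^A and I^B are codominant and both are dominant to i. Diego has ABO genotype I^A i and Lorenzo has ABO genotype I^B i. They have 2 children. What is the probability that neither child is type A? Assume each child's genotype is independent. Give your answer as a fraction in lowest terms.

ABO cross I^A i × I^B i → 1/4 O, 1/4 A, 1/4 B, 1/4 AB.
So P(type A) = 1/4 per child.
P(not type A) = 3/4 for one child; (3/4)^2 = 9/16.

9/16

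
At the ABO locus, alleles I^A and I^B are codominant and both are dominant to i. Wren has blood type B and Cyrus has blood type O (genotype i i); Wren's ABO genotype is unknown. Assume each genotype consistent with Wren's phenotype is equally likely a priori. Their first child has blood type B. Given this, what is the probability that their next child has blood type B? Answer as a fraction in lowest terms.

Possible genotypes: Wren ∈ {I^B I^B, I^B i}; Cyrus ∈ {i i}.
Weight each parental genotype pair by prior × P(type-B child):
  I^B I^B × i i: posterior weight 2/3; P(next child type B) = 1.
  I^B i × i i: posterior weight 1/3; P(next child type B) = 1/2.
Weighted sum = 5/6.

5/6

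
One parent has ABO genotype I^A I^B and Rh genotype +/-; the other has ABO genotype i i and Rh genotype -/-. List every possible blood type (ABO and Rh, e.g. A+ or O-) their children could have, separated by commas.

Gametes from I^A I^B × i i give offspring ABO genotypes I^A i, I^B i, i.e. phenotypes A, B.
Rh cross +/- × -/- → phenotypes Rh+, Rh-.
Combining independently: A+, A-, B+, B-.

A+, A-, B+, B-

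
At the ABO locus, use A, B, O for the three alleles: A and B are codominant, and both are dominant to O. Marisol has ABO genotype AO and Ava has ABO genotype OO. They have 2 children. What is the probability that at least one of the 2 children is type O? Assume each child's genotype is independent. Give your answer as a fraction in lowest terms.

3/4

ABO cross AO × OO → 1/2 O, 1/2 A.
So P(type O) = 1/2 per child.
P(none) = (1/2)^2 = 1/4; P(at least one) = 1 − 1/4 = 3/4.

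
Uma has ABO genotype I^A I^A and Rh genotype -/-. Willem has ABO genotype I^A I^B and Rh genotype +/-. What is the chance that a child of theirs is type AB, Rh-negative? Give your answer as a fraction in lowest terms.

1/4

ABO cross I^A I^A × I^A I^B → offspring phenotypes: 1/2 A, 1/2 AB.
Rh cross -/- × +/- → 1/2 Rh+, 1/2 Rh-.
Independent loci: P(type AB, Rh-negative) = 1/2 × 1/2 = 1/4.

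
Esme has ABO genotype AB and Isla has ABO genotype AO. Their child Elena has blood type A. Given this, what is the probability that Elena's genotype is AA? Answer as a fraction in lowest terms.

Cross AB × AO → 1/4 AA, 1/4 AB, 1/4 AO, 1/4 BO.
Type-A genotypes among offspring: AA (1/4), AO (1/4); total 1/2.
P(AA | type A) = (1/4) / (1/2) = 1/2.

1/2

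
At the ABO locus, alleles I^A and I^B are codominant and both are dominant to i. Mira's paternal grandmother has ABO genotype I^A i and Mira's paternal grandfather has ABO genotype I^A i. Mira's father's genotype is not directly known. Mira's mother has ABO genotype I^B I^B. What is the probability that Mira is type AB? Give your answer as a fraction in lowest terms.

Mira's father's ABO genotype from I^A i × I^A i: 1/4 I^A I^A, 1/2 I^A i, 1/4 i i.
Crossing each possibility with the mother I^B I^B and summing P(type AB): 1/4·1 + 1/2·1/2 + 1/4·0 = 1/2.

1/2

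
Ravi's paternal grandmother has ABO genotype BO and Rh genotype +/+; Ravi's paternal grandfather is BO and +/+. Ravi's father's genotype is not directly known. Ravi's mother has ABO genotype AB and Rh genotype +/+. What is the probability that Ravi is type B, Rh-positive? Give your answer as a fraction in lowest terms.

Ravi's father's ABO genotype from BO × BO: 1/4 BB, 1/2 BO, 1/4 OO.
Crossing each possibility with the mother AB and summing P(type B): 1/4·1/2 + 1/2·1/2 + 1/4·1/2 = 1/2.
Similarly for Rh via the father's Rh distribution: P(Rh+) = 1.
Independent loci: 1/2 × 1 = 1/2.

1/2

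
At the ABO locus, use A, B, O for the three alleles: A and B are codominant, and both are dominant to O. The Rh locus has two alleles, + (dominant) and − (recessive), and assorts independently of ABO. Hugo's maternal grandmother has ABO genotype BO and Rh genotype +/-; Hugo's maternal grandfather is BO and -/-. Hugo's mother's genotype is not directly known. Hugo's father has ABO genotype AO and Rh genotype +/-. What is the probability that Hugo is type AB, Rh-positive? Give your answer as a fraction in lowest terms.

Hugo's mother's ABO genotype from BO × BO: 1/4 BB, 1/2 BO, 1/4 OO.
Crossing each possibility with the father AO and summing P(type AB): 1/4·1/2 + 1/2·1/4 + 1/4·0 = 1/4.
Similarly for Rh via the mother's Rh distribution: P(Rh+) = 5/8.
Independent loci: 1/4 × 5/8 = 5/32.

5/32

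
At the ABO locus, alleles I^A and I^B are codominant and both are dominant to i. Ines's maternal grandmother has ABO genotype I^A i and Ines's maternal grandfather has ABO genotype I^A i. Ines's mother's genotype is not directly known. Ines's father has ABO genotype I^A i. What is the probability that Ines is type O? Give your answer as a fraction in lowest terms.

1/4

Ines's mother's ABO genotype from I^A i × I^A i: 1/4 I^A I^A, 1/2 I^A i, 1/4 i i.
Crossing each possibility with the father I^A i and summing P(type O): 1/4·0 + 1/2·1/4 + 1/4·1/2 = 1/4.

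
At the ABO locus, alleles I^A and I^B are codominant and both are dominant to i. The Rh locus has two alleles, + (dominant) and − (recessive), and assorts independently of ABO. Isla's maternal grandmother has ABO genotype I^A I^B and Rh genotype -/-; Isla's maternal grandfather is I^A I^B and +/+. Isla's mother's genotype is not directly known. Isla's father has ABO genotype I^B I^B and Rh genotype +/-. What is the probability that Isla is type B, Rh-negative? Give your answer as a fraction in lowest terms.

1/8

Isla's mother's ABO genotype from I^A I^B × I^A I^B: 1/4 I^A I^A, 1/2 I^A I^B, 1/4 I^B I^B.
Crossing each possibility with the father I^B I^B and summing P(type B): 1/4·0 + 1/2·1/2 + 1/4·1 = 1/2.
Similarly for Rh via the mother's Rh distribution: P(Rh-) = 1/4.
Independent loci: 1/2 × 1/4 = 1/8.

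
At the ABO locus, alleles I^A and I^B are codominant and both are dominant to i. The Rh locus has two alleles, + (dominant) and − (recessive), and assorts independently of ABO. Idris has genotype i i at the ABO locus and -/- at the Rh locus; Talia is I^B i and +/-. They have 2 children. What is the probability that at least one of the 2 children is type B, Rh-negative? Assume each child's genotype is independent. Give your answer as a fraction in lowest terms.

7/16

ABO cross i i × I^B i → 1/2 O, 1/2 B.
Rh cross -/- × +/- → 1/2 Rh+, 1/2 Rh-; so P(type B, Rh-negative) = 1/2 × 1/2 = 1/4 per child.
P(none) = (3/4)^2 = 9/16; P(at least one) = 1 − 9/16 = 7/16.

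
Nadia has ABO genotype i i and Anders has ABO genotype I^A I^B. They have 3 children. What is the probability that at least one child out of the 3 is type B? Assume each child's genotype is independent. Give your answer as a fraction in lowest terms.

7/8

ABO cross i i × I^A I^B → 1/2 A, 1/2 B.
So P(type B) = 1/2 per child.
P(none) = (1/2)^3 = 1/8; P(at least one) = 1 − 1/8 = 7/8.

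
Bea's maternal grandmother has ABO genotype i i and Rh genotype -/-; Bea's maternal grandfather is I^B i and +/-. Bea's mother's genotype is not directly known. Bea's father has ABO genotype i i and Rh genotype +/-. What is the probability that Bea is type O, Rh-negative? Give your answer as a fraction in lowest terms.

9/32

Bea's mother's ABO genotype from i i × I^B i: 1/2 I^B i, 1/2 i i.
Crossing each possibility with the father i i and summing P(type O): 1/2·1/2 + 1/2·1 = 3/4.
Similarly for Rh via the mother's Rh distribution: P(Rh-) = 3/8.
Independent loci: 3/4 × 3/8 = 9/32.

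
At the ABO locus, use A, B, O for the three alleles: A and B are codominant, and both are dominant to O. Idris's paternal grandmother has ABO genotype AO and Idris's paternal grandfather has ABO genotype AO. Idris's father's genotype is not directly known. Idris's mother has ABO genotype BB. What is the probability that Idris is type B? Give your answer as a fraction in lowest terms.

1/2

Idris's father's ABO genotype from AO × AO: 1/4 AA, 1/2 AO, 1/4 OO.
Crossing each possibility with the mother BB and summing P(type B): 1/4·0 + 1/2·1/2 + 1/4·1 = 1/2.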